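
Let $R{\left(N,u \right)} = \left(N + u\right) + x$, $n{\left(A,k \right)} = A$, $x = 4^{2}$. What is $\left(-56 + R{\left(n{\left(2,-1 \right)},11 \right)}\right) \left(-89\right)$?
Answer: $2403$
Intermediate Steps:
$x = 16$
$R{\left(N,u \right)} = 16 + N + u$ ($R{\left(N,u \right)} = \left(N + u\right) + 16 = 16 + N + u$)
$\left(-56 + R{\left(n{\left(2,-1 \right)},11 \right)}\right) \left(-89\right) = \left(-56 + \left(16 + 2 + 11\right)\right) \left(-89\right) = \left(-56 + 29\right) \left(-89\right) = \left(-27\right) \left(-89\right) = 2403$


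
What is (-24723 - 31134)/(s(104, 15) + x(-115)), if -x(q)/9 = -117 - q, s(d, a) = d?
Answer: -55857/122 ≈ -457.84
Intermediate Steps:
x(q) = 1053 + 9*q (x(q) = -9*(-117 - q) = 1053 + 9*q)
(-24723 - 31134)/(s(104, 15) + x(-115)) = (-24723 - 31134)/(104 + (1053 + 9*(-115))) = -55857/(104 + (1053 - 1035)) = -55857/(104 + 18) = -55857/122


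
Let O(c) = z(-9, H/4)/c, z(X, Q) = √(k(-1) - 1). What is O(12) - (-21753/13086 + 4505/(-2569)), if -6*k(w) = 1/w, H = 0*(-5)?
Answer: 12759543/3735326 + I*√30/72 ≈ 3.4159 + 0.076073*I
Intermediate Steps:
H = 0
k(w) = -1/(6*w)
z(X, Q) = I*√30/6 (z(X, Q) = √(-⅙/(-1) - 1) = √(-⅙*(-1) - 1) = √(⅙ - 1) = √(-⅚) = I*√30/6)
O(c) = I*√30/(6*c) (O(c) = (I*√30/6)/c = I*√30/(6*c))
O(12) - (-21753/13086 + 4505/(-2569)) = (⅙)*I*√30/12 - (-21753/13086 + 4505/(-2569)) = (⅙)*I*√30*(1/12) - (-21753*1/13086 + 4505*(-1/2569)) = I*√30/72 - (-2417/1454 - 4505/2569) = I*√30/72 - 1*(-12759543/3735326) = I*√30/72 + 12759543/3735326 = 12759543/3735326 + I*√30/72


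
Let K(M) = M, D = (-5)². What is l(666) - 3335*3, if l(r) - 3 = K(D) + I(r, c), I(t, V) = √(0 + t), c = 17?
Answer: -9977 + 3*√74 ≈ -9951.2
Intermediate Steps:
D = 25
I(t, V) = √t
l(r) = 28 + √r (l(r) = 3 + (25 + √r) = 28 + √r)
l(666) - 3335*3 = (28 + √666) - 3335*3 = (28 + 3*√74) - 10005 = -9977 + 3*√74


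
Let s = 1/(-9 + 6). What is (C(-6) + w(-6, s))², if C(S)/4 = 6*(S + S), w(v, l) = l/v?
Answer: 26863489/324 ≈ 82912.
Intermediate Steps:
s = -⅓ (s = 1/(-3) = -⅓ ≈ -0.33333)
C(S) = 48*S (C(S) = 4*(6*(S + S)) = 4*(6*(2*S)) = 4*(12*S) = 48*S)
(C(-6) + w(-6, s))² = (48*(-6) - ⅓/(-6))² = (-288 - ⅓*(-⅙))² = (-288 + 1/18)² = (-5183/18)² = 26863489/324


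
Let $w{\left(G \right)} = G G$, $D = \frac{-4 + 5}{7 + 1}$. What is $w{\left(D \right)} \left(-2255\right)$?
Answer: $- \frac{2255}{64} \approx -35.234$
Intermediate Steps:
$D = \frac{1}{8}$ ($D = 1 \cdot \frac{1}{8} = \frac{1}{8} \approx 0.125$)
$w{\left(G \right)} = G^{2}$
$w{\left(D \right)} \left(-2255\right) = \left(\frac{1}{8}\right)^{2} \left(-2255\right) = \frac{1}{64} \left(-2255\right) = - \frac{2255}{64}$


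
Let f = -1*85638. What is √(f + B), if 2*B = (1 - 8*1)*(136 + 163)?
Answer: I*√346738/2 ≈ 294.42*I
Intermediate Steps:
f = -85638
B = -2093/2 (B = ((1 - 8*1)*(136 + 163))/2 = ((1 - 8)*299)/2 = (-7*299)/2 = (½)*(-2093) = -2093/2 ≈ -1046.5)
√(f + B) = √(-85638 - 2093/2) = √(-173369/2) = I*√346738/2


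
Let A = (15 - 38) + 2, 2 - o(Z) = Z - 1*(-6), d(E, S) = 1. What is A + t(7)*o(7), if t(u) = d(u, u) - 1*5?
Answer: 23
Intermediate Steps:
o(Z) = -4 - Z (o(Z) = 2 - (Z - 1*(-6)) = 2 - (Z + 6) = 2 - (6 + Z) = 2 + (-6 - Z) = -4 - Z)
t(u) = -4 (t(u) = 1 - 1*5 = 1 - 5 = -4)
A = -21 (A = -23 + 2 = -21)
A + t(7)*o(7) = -21 - 4*(-4 - 1*7) = -21 - 4*(-4 - 7) = -21 - 4*(-11) = -21 + 44 = 23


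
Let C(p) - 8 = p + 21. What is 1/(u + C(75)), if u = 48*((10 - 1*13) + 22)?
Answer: 1/1016 ≈ 0.00098425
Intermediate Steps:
C(p) = 29 + p (C(p) = 8 + (p + 21) = 8 + (21 + p) = 29 + p)
u = 912 (u = 48*((10 - 13) + 22) = 48*(-3 + 22) = 48*19 = 912)
1/(u + C(75)) = 1/(912 + (29 + 75)) = 1/(912 + 104) = 1/1016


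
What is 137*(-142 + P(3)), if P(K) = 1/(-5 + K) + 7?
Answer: -37127/2 ≈ -18564.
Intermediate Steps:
P(K) = 7 + 1/(-5 + K)
137*(-142 + P(3)) = 137*(-142 + (-34 + 7*3)/(-5 + 3)) = 137*(-142 + (-34 + 21)/(-2)) = 137*(-142 - ½*(-13)) = 137*(-142 + 13/2) = 137*(-271/2) = -37127/2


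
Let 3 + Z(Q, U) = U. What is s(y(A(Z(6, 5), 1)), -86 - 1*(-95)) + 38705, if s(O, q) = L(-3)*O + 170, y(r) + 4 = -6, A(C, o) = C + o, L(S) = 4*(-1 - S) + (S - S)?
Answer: 38795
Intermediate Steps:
L(S) = -4 - 4*S (L(S) = (-4 - 4*S) + 0 = -4 - 4*S)
Z(Q, U) = -3 + U
y(r) = -10 (y(r) = -4 - 6 = -10)
s(O, q) = 170 + 8*O (s(O, q) = (-4 - 4*(-3))*O + 170 = (-4 + 12)*O + 170 = 8*O + 170 = 170 + 8*O)
s(y(A(Z(6, 5), 1)), -86 - 1*(-95)) + 38705 = (170 + 8*(-10)) + 38705 = (170 - 80) + 38705 = 90 + 38705 = 38795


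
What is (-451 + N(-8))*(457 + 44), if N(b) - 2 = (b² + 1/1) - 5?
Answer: -194889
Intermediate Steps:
N(b) = -2 + b² (N(b) = 2 + ((b² + 1/1) - 5) = 2 + ((b² + 1) - 5) = 2 + ((1 + b²) - 5) = 2 + (-4 + b²) = -2 + b²)
(-451 + N(-8))*(457 + 44) = (-451 + (-2 + (-8)²))*(457 + 44) = (-451 + (-2 + 64))*501 = (-451 + 62)*501 = -389*501 = -194889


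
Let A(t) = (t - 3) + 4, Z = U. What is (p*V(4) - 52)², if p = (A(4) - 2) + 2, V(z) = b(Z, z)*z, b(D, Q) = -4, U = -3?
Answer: 17424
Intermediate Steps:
Z = -3
A(t) = 1 + t (A(t) = (-3 + t) + 4 = 1 + t)
V(z) = -4*z
p = 5 (p = ((1 + 4) - 2) + 2 = (5 - 2) + 2 = 3 + 2 = 5)
(p*V(4) - 52)² = (5*(-4*4) - 52)² = (5*(-16) - 52)² = (-80 - 52)² = (-132)² = 17424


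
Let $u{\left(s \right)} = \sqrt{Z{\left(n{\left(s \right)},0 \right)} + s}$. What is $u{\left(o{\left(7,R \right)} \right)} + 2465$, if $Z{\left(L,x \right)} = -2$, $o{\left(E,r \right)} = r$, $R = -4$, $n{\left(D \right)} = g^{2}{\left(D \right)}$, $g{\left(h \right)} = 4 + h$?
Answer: $2465 + i \sqrt{6} \approx 2465.0 + 2.4495 i$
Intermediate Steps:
$n{\left(D \right)} = \left(4 + D\right)^{2}$
$u{\left(s \right)} = \sqrt{-2 + s}$
$u{\left(o{\left(7,R \right)} \right)} + 2465 = \sqrt{-2 - 4} + 2465 = \sqrt{-6} + 2465 = i \sqrt{6} + 2465 = 2465 + i \sqrt{6}$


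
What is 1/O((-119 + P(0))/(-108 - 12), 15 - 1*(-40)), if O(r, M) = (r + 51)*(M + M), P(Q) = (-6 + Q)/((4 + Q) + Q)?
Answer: 24/137291 ≈ 0.00017481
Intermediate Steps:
P(Q) = (-6 + Q)/(4 + 2*Q)
O(r, M) = 2*M*(51 + r) (O(r, M) = (51 + r)*(2*M) = 2*M*(51 + r))
1/O((-119 + P(0))/(-108 - 12), 15 - 1*(-40)) = 1/(2*(15 - 1*(-40))*(51 + (-119 + (-6 + 0)/(2*(2 + 0)))/(-108 - 12))) = 1/(2*(15 + 40)*(51 + (-119 + (1/2)*(-6)/2)/(-120))) = 1/(2*55*(51 + (-119 + (1/2)*(1/2)*(-6))*(-1/120))) = 1/(2*55*(51 + (-119 - 3/2)*(-1/120))) = 1/(2*55*(51 - 241/2*(-1/120))) = 1/(2*55*(51 + 241/240)) = 1/(2*55*(12481/240)) = 1/(137291/24) = 24/137291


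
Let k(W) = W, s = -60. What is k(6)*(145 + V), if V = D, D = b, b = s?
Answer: 510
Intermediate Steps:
b = -60
D = -60
V = -60
k(6)*(145 + V) = 6*(145 - 60) = 6*85 = 510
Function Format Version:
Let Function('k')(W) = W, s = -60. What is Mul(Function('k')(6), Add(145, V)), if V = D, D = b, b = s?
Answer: 510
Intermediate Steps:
b = -60
D = -60
V = -60
Mul(Function('k')(6), Add(145, V)) = Mul(6, Add(145, -60)) = Mul(6, 85) = 510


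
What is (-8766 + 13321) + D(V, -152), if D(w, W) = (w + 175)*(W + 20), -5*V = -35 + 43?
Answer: -91669/5 ≈ -18334.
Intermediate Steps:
V = -8/5 (V = -(-35 + 43)/5 = -⅕*8 = -8/5 ≈ -1.6000)
D(w, W) = (20 + W)*(175 + w) (D(w, W) = (175 + w)*(20 + W) = (20 + W)*(175 + w))
(-8766 + 13321) + D(V, -152) = (-8766 + 13321) + (3500 + 20*(-8/5) + 175*(-152) - 152*(-8/5)) = 4555 + (3500 - 32 - 26600 + 1216/5) = 4555 - 114444/5 = -91669/5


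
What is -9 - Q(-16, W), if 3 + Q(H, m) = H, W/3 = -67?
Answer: 10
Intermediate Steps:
W = -201 (W = 3*(-67) = -201)
Q(H, m) = -3 + H
-9 - Q(-16, W) = -9 - (-3 - 16) = -9 - 1*(-19) = -9 + 19 = 10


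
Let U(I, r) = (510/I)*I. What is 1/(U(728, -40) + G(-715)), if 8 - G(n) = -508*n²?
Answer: 1/259702818 ≈ 3.8506e-9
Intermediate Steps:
U(I, r) = 510
G(n) = 8 + 508*n² (G(n) = 8 - (-508)*n² = 8 + 508*n²)
1/(U(728, -40) + G(-715)) = 1/(510 + (8 + 508*(-715)²)) = 1/(510 + (8 + 508*511225)) = 1/(510 + (8 + 259702300)) = 1/(510 + 259702308) = 1/259702818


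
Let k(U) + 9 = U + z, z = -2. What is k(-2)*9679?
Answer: -125827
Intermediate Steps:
k(U) = -11 + U (k(U) = -9 + (U - 2) = -9 + (-2 + U) = -11 + U)
k(-2)*9679 = (-11 - 2)*9679 = -13*9679 = -125827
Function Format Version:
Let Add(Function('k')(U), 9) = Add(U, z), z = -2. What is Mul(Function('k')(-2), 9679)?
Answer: -125827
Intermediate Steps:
Function('k')(U) = Add(-11, U) (Function('k')(U) = Add(-9, Add(U, -2)) = Add(-9, Add(-2, U)) = Add(-11, U))
Mul(Function('k')(-2), 9679) = Mul(Add(-11, -2), 9679) = Mul(-13, 9679) = -125827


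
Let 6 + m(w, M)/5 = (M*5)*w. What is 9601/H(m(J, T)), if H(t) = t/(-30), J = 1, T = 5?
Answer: -57606/19 ≈ -3031.9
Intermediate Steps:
m(w, M) = -30 + 25*M*w (m(w, M) = -30 + 5*((M*5)*w) = -30 + 5*((5*M)*w) = -30 + 5*(5*M*w) = -30 + 25*M*w)
H(t) = -t/30 (H(t) = t*(-1/30) = -t/30)
9601/H(m(J, T)) = 9601/((-(-30 + 25*5*1)/30)) = 9601/((-(-30 + 125)/30)) = 9601/((-1/30*95)) = 9601/(-19/6) = 9601*(-6/19) = -57606/19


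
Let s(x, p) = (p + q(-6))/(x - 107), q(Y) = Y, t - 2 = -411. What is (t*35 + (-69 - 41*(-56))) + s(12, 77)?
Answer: -1148431/95 ≈ -12089.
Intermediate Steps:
t = -409 (t = 2 - 411 = -409)
s(x, p) = (-6 + p)/(-107 + x) (s(x, p) = (p - 6)/(x - 107) = (-6 + p)/(-107 + x))
(t*35 + (-69 - 41*(-56))) + s(12, 77) = (-409*35 + (-69 - 41*(-56))) + (-6 + 77)/(-107 + 12) = (-14315 + (-69 + 2296)) + 71/(-95) = (-14315 + 2227) - 1/95*71 = -12088 - 71/95 = -1148431/95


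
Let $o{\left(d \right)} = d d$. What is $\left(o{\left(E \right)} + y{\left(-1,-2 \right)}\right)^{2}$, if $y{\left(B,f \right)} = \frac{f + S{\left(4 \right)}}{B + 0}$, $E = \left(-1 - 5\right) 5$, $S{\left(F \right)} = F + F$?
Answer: $799236$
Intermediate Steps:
$S{\left(F \right)} = 2 F$
$E = -30$ ($E = \left(-6\right) 5 = -30$)
$y{\left(B,f \right)} = \frac{8 + f}{B}$ ($y{\left(B,f \right)} = \frac{f + 2 \cdot 4}{B + 0} = \frac{f + 8}{B} = \frac{8 + f}{B}$)
$o{\left(d \right)} = d^{2}$
$\left(o{\left(E \right)} + y{\left(-1,-2 \right)}\right)^{2} = \left(\left(-30\right)^{2} + \frac{8 - 2}{-1}\right)^{2} = \left(900 - 6\right)^{2} = 894^{2} = 799236$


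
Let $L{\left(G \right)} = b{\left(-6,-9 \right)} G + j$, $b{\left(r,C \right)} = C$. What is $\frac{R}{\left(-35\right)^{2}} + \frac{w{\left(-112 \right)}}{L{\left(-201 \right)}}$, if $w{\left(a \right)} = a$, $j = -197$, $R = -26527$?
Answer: $- \frac{10724681}{493675} \approx -21.724$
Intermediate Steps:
$L{\left(G \right)} = -197 - 9 G$ ($L{\left(G \right)} = - 9 G - 197 = -197 - 9 G$)
$\frac{R}{\left(-35\right)^{2}} + \frac{w{\left(-112 \right)}}{L{\left(-201 \right)}} = - \frac{26527}{\left(-35\right)^{2}} - \frac{112}{-197 - -1809} = - \frac{26527}{1225} - \frac{112}{-197 + 1809} = \left(-26527\right) \frac{1}{1225} - \frac{112}{1612} = - \frac{26527}{1225} - \frac{28}{403} = - \frac{10724681}{493675}$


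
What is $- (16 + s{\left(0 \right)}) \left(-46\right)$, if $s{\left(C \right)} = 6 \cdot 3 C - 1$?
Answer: $690$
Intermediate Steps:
$s{\left(C \right)} = -1 + 18 C$ ($s{\left(C \right)} = 18 C - 1 = -1 + 18 C$)
$- (16 + s{\left(0 \right)}) \left(-46\right) = - (16 + \left(-1 + 18 \cdot 0\right)) \left(-46\right) = - (16 + \left(-1 + 0\right)) \left(-46\right) = - (16 - 1) \left(-46\right) = \left(-1\right) 15 \left(-46\right) = \left(-15\right) \left(-46\right) = 690$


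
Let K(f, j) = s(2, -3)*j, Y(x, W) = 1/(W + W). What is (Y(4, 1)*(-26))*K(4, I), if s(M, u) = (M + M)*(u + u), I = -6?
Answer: -1872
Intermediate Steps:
s(M, u) = 4*M*u (s(M, u) = (2*M)*(2*u) = 4*M*u)
Y(x, W) = 1/(2*W)
K(f, j) = -24*j (K(f, j) = (4*2*(-3))*j = -24*j)
(Y(4, 1)*(-26))*K(4, I) = (((1/2)/1)*(-26))*(-24*(-6)) = (((1/2)*1)*(-26))*144 = ((1/2)*(-26))*144 = -13*144 = -1872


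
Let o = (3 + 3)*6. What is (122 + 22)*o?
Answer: 5184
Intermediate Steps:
o = 36 (o = 6*6 = 36)
(122 + 22)*o = (122 + 22)*36 = 144*36 = 5184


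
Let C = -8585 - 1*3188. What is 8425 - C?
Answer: 20198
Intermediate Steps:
C = -11773 (C = -8585 - 3188 = -11773)
8425 - C = 8425 - 1*(-11773) = 8425 + 11773 = 20198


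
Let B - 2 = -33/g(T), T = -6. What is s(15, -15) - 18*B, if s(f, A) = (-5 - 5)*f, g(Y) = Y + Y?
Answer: -471/2 ≈ -235.50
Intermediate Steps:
g(Y) = 2*Y
B = 19/4 (B = 2 - 33/(2*(-6)) = 2 - 33/(-12) = 2 - 33*(-1/12) = 2 + 11/4 = 19/4 ≈ 4.7500)
s(f, A) = -10*f
s(15, -15) - 18*B = -10*15 - 18*19/4 = -150 - 171/2 = -471/2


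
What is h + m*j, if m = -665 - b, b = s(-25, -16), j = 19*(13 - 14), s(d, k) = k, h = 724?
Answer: 13055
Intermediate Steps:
j = -19 (j = 19*(-1) = -19)
b = -16
m = -649 (m = -665 - 1*(-16) = -665 + 16 = -649)
h + m*j = 724 - 649*(-19) = 724 + 12331 = 13055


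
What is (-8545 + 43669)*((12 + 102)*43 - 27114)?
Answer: -780174288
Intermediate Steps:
(-8545 + 43669)*((12 + 102)*43 - 27114) = 35124*(114*43 - 27114) = 35124*(4902 - 27114) = 35124*(-22212) = -780174288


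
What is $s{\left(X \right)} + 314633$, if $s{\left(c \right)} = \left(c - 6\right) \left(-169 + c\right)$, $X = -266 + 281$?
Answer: $313247$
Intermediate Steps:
$X = 15$
$s{\left(c \right)} = \left(-169 + c\right) \left(-6 + c\right)$ ($s{\left(c \right)} = \left(-6 + c\right) \left(-169 + c\right) = \left(-169 + c\right) \left(-6 + c\right)$)
$s{\left(X \right)} + 314633 = \left(1014 + 15^{2} - 2625\right) + 314633 = \left(1014 + 225 - 2625\right) + 314633 = -1386 + 314633 = 313247$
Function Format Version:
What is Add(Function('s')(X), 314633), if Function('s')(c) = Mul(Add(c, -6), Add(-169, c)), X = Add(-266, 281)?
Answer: 313247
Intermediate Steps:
X = 15
Function('s')(c) = Mul(Add(-169, c), Add(-6, c)) (Function('s')(c) = Mul(Add(-6, c), Add(-169, c)) = Mul(Add(-169, c), Add(-6, c)))
Add(Function('s')(X), 314633) = Add(Add(1014, Pow(15, 2), Mul(-175, 15)), 314633) = Add(Add(1014, 225, -2625), 314633) = Add(-1386, 314633) = 313247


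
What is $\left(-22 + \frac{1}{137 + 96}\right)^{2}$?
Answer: $\frac{26265625}{54289} \approx 483.81$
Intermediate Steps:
$\left(-22 + \frac{1}{137 + 96}\right)^{2} = \left(-22 + \frac{1}{233}\right)^{2} = \left(- \frac{5125}{233}\right)^{2} = \frac{26265625}{54289}$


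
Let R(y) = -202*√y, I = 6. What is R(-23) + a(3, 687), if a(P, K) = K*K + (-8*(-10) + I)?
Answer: 472055 - 202*I*√23 ≈ 4.7206e+5 - 968.76*I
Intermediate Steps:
a(P, K) = 86 + K² (a(P, K) = K*K + (-8*(-10) + 6) = K² + (80 + 6) = K² + 86 = 86 + K²)
R(-23) + a(3, 687) = -202*I*√23 + (86 + 687²) = -202*I*√23 + (86 + 471969) = -202*I*√23 + 472055 = 472055 - 202*I*√23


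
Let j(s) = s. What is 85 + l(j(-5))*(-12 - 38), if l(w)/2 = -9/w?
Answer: -95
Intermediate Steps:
l(w) = -18/w (l(w) = 2*(-9/w) = -18/w)
85 + l(j(-5))*(-12 - 38) = 85 + (-18/(-5))*(-12 - 38) = 85 - 18*(-⅕)*(-50) = 85 + (18/5)*(-50) = 85 - 180 = -95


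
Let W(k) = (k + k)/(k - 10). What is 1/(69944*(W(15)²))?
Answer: 1/2517984 ≈ 3.9714e-7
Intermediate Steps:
W(k) = 2*k/(-10 + k) (W(k) = (2*k)/(-10 + k) = 2*k/(-10 + k))
1/(69944*(W(15)²)) = 1/(69944*((2*15/(-10 + 15))²)) = 1/(69944*((2*15/5)²)) = 1/(69944*((2*15*(⅕))²)) = 1/(69944*(6²)) = (1/69944)/36 = (1/69944)*(1/36) = 1/2517984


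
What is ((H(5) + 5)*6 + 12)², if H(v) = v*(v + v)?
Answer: 116964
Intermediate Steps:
H(v) = 2*v² (H(v) = v*(2*v) = 2*v²)
((H(5) + 5)*6 + 12)² = ((2*5² + 5)*6 + 12)² = ((2*25 + 5)*6 + 12)² = ((50 + 5)*6 + 12)² = (55*6 + 12)² = (330 + 12)² = 342² = 116964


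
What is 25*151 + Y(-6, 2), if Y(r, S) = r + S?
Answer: 3771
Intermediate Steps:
Y(r, S) = S + r
25*151 + Y(-6, 2) = 25*151 + (2 - 6) = 3775 - 4 = 3771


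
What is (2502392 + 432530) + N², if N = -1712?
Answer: 5865866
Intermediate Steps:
(2502392 + 432530) + N² = (2502392 + 432530) + (-1712)² = 2934922 + 2930944 = 5865866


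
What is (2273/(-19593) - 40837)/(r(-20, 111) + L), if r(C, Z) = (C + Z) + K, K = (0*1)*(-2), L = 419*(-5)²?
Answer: -400060807/103509819 ≈ -3.8650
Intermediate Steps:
L = 10475 (L = 419*25 = 10475)
K = 0 (K = 0*(-2) = 0)
r(C, Z) = C + Z (r(C, Z) = (C + Z) + 0 = C + Z)
(2273/(-19593) - 40837)/(r(-20, 111) + L) = (2273/(-19593) - 40837)/((-20 + 111) + 10475) = (2273*(-1/19593) - 40837)/(91 + 10475) = (-2273/19593 - 40837)/10566 = -800121614/19593*1/10566 = -400060807/103509819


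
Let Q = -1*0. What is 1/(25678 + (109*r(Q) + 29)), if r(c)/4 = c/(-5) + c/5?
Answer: 1/25707 ≈ 3.8900e-5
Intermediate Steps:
Q = 0
r(c) = 0 (r(c) = 4*(c/(-5) + c/5) = 4*(c*(-⅕) + c*(⅕)) = 4*(-c/5 + c/5) = 4*0 = 0)
1/(25678 + (109*r(Q) + 29)) = 1/(25678 + (109*0 + 29)) = 1/(25678 + (0 + 29)) = 1/(25678 + 29) = 1/25707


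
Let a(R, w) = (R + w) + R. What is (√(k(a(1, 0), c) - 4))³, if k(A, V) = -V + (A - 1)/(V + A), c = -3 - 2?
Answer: 2*√6/9 ≈ 0.54433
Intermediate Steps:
c = -5
a(R, w) = w + 2*R
k(A, V) = -V + (-1 + A)/(A + V)
(√(k(a(1, 0), c) - 4))³ = (√((-1 + (0 + 2*1) - 1*(-5)² - 1*(0 + 2*1)*(-5))/((0 + 2*1) - 5) - 4))³ = (√((-1 + (0 + 2) - 1*25 - 1*(0 + 2)*(-5))/((0 + 2) - 5) - 4))³ = (√((-1 + 2 - 25 - 1*2*(-5))/(2 - 5) - 4))³ = (√((-1 + 2 - 25 + 10)/(-3) - 4))³ = (√(-⅓*(-14) - 4))³ = (√(14/3 - 4))³ = (√(⅔))³ = (√6/3)³ = 2*√6/9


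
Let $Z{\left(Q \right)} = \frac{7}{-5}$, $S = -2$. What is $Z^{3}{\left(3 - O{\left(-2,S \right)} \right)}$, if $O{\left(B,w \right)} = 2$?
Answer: $- \frac{343}{125} \approx -2.744$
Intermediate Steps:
$Z{\left(Q \right)} = - \frac{7}{5}$ ($Z{\left(Q \right)} = 7 \left(- \frac{1}{5}\right) = - \frac{7}{5}$)
$Z^{3}{\left(3 - O{\left(-2,S \right)} \right)} = \left(- \frac{7}{5}\right)^{3} = - \frac{343}{125}$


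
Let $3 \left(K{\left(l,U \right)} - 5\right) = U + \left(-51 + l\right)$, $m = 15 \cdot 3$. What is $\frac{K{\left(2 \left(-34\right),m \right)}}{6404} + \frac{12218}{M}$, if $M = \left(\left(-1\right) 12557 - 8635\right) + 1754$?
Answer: $- \frac{117939529}{186721428} \approx -0.63163$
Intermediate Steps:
$M = -19438$ ($M = \left(-12557 - 8635\right) + 1754 = -21192 + 1754 = -19438$)
$m = 45$
$K{\left(l,U \right)} = -12 + \frac{U}{3} + \frac{l}{3}$ ($K{\left(l,U \right)} = 5 + \frac{U + \left(-51 + l\right)}{3} = 5 + \frac{-51 + U + l}{3} = 5 + \left(-17 + \frac{U}{3} + \frac{l}{3}\right) = -12 + \frac{U}{3} + \frac{l}{3}$)
$\frac{K{\left(2 \left(-34\right),m \right)}}{6404} + \frac{12218}{M} = \frac{-12 + \frac{1}{3} \cdot 45 + \frac{2 \left(-34\right)}{3}}{6404} + \frac{12218}{-19438} = \left(-12 + 15 + \frac{1}{3} \left(-68\right)\right) \frac{1}{6404} + 12218 \left(- \frac{1}{19438}\right) = \left(-12 + 15 - \frac{68}{3}\right) \frac{1}{6404} - \frac{6109}{9719} = \left(- \frac{59}{3}\right) \frac{1}{6404} - \frac{6109}{9719} = - \frac{59}{19212} - \frac{6109}{9719} = - \frac{117939529}{186721428}$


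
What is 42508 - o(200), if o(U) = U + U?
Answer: 42108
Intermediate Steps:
o(U) = 2*U
42508 - o(200) = 42508 - 2*200 = 42508 - 1*400 = 42508 - 400 = 42108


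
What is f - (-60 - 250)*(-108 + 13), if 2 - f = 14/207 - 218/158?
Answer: -481541687/16353 ≈ -29447.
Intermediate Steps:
f = 54163/16353 (f = 2 - (14/207 - 218/158) = 2 - (14*(1/207) - 218*1/158) = 2 - (14/207 - 109/79) = 2 - 1*(-21457/16353) = 2 + 21457/16353 = 54163/16353 ≈ 3.3121)
f - (-60 - 250)*(-108 + 13) = 54163/16353 - (-60 - 250)*(-108 + 13) = 54163/16353 - (-310)*(-95) = 54163/16353 - 1*29450 = 54163/16353 - 29450 = -481541687/16353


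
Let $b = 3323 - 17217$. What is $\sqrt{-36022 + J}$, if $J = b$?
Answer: $2 i \sqrt{12479} \approx 223.42 i$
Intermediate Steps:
$b = -13894$ ($b = 3323 - 17217 = -13894$)
$J = -13894$
$\sqrt{-36022 + J} = \sqrt{-36022 - 13894} = \sqrt{-49916} = 2 i \sqrt{12479}$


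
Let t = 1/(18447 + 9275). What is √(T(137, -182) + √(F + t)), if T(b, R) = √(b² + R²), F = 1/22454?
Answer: √(17429154064*√155617447 + 24216789810797809*√51893)/155617447 ≈ 15.093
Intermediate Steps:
F = 1/22454 ≈ 4.4535e-5
T(b, R) = √(R² + b²)
t = 1/27722 ≈ 3.6072e-5
√(T(137, -182) + √(F + t)) = √(√((-182)² + 137²) + √(1/22454 + 1/27722)) = √(√(33124 + 18769) + √(12544/155617447)) = √(√51893 + 112*√155617447/155617447)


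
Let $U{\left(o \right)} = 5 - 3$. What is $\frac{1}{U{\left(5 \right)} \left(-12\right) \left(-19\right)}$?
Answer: $\frac{1}{456} \approx 0.002193$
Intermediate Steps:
$U{\left(o \right)} = 2$
$\frac{1}{U{\left(5 \right)} \left(-12\right) \left(-19\right)} = \frac{1}{2 \left(-12\right) \left(-19\right)} = \frac{1}{\left(-24\right) \left(-19\right)} = \frac{1}{456}$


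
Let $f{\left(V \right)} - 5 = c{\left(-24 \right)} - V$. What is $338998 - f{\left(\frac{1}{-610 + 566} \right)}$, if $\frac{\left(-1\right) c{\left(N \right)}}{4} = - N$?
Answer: $\frac{14919915}{44} \approx 3.3909 \cdot 10^{5}$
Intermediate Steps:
$c{\left(N \right)} = 4 N$ ($c{\left(N \right)} = - 4 \left(- N\right) = 4 N$)
$f{\left(V \right)} = -91 - V$ ($f{\left(V \right)} = 5 - \left(96 + V\right) = -91 - V$)
$338998 - f{\left(\frac{1}{-610 + 566} \right)} = 338998 - \left(-91 - \frac{1}{-610 + 566}\right) = 338998 - \left(-91 - \frac{1}{-44}\right) = 338998 - \left(-91 - - \frac{1}{44}\right) = 338998 - \left(-91 + \frac{1}{44}\right) = 338998 - - \frac{4003}{44} = 338998 + \frac{4003}{44} = \frac{14919915}{44}$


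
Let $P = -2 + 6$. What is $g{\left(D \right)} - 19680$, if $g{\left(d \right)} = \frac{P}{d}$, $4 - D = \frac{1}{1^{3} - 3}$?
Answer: $- \frac{177112}{9} \approx -19679.0$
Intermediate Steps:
$D = \frac{9}{2}$ ($D = 4 - \frac{1}{1^{3} - 3} = 4 - \frac{1}{1 - 3} = 4 - \frac{1}{-2} = 4 - - \frac{1}{2} = 4 + \frac{1}{2} = \frac{9}{2} \approx 4.5$)
$P = 4$
$g{\left(d \right)} = \frac{4}{d}$
$g{\left(D \right)} - 19680 = \frac{4}{\frac{9}{2}} - 19680 = 4 \cdot \frac{2}{9} - 19680 = \frac{8}{9} - 19680 = - \frac{177112}{9}$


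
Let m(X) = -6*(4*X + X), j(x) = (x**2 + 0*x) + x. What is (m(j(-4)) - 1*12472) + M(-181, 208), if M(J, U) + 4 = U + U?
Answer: -12420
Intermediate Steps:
M(J, U) = -4 + 2*U (M(J, U) = -4 + (U + U) = -4 + 2*U)
j(x) = x + x**2 (j(x) = (x**2 + 0) + x = x**2 + x = x + x**2)
m(X) = -30*X
(m(j(-4)) - 1*12472) + M(-181, 208) = (-(-120)*(1 - 4) - 1*12472) + (-4 + 2*208) = (-(-120)*(-3) - 12472) + (-4 + 416) = (-30*12 - 12472) + 412 = (-360 - 12472) + 412 = -12832 + 412 = -12420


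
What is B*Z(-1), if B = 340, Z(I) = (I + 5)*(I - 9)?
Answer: -13600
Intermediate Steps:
Z(I) = (-9 + I)*(5 + I) (Z(I) = (5 + I)*(-9 + I) = (-9 + I)*(5 + I))
B*Z(-1) = 340*(-45 + (-1)² - 4*(-1)) = 340*(-45 + 1 + 4) = 340*(-40) = -13600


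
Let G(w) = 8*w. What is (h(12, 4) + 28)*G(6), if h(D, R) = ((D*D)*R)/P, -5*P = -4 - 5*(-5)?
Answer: -36672/7 ≈ -5238.9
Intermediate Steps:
P = -21/5 (P = -(-4 - 5*(-5))/5 = -(-4 + 25)/5 = -⅕*21 = -21/5 ≈ -4.2000)
h(D, R) = -5*R*D²/21 (h(D, R) = ((D*D)*R)/(-21/5) = (D²*R)*(-5/21) = (R*D²)*(-5/21) = -5*R*D²/21)
(h(12, 4) + 28)*G(6) = (-5/21*4*12² + 28)*(8*6) = (-5/21*4*144 + 28)*48 = (-960/7 + 28)*48 = -764/7*48 = -36672/7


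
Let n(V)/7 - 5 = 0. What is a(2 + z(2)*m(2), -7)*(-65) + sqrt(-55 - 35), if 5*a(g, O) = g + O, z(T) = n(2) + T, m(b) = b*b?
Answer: -1859 + 3*I*sqrt(10) ≈ -1859.0 + 9.4868*I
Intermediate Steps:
n(V) = 35 (n(V) = 35 + 7*0 = 35 + 0 = 35)
m(b) = b**2
z(T) = 35 + T
a(g, O) = O/5 + g/5 (a(g, O) = (g + O)/5 = (O + g)/5 = O/5 + g/5)
a(2 + z(2)*m(2), -7)*(-65) + sqrt(-55 - 35) = ((1/5)*(-7) + (2 + (35 + 2)*2**2)/5)*(-65) + sqrt(-55 - 35) = (-7/5 + (2 + 37*4)/5)*(-65) + sqrt(-90) = (-7/5 + (2 + 148)/5)*(-65) + 3*I*sqrt(10) = (-7/5 + (1/5)*150)*(-65) + 3*I*sqrt(10) = (-7/5 + 30)*(-65) + 3*I*sqrt(10) = (143/5)*(-65) + 3*I*sqrt(10) = -1859 + 3*I*sqrt(10)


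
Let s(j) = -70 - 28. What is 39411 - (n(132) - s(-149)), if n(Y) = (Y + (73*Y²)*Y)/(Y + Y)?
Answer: -1193327/2 ≈ -5.9666e+5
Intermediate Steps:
s(j) = -98
n(Y) = (Y + 73*Y³)/(2*Y) (n(Y) = (Y + 73*Y³)/((2*Y)) = (Y + 73*Y³)*(1/(2*Y)) = (Y + 73*Y³)/(2*Y))
39411 - (n(132) - s(-149)) = 39411 - ((½ + (73/2)*132²) - 1*(-98)) = 39411 - ((½ + (73/2)*17424) + 98) = 39411 - ((½ + 635976) + 98) = 39411 - (1271953/2 + 98) = 39411 - 1*1272149/2 = 39411 - 1272149/2 = -1193327/2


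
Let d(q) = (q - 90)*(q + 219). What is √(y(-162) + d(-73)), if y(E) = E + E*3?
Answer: I*√24446 ≈ 156.35*I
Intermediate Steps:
y(E) = 4*E (y(E) = E + 3*E = 4*E)
d(q) = (-90 + q)*(219 + q)
√(y(-162) + d(-73)) = √(4*(-162) + (-19710 + (-73)² + 129*(-73))) = √(-648 + (-19710 + 5329 - 9417)) = √(-648 - 23798) = √(-24446) = I*√24446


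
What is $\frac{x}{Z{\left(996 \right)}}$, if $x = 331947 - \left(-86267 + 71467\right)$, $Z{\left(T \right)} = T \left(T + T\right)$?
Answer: $\frac{346747}{1984032} \approx 0.17477$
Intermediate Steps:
$Z{\left(T \right)} = 2 T^{2}$ ($Z{\left(T \right)} = T 2 T = 2 T^{2}$)
$x = 346747$ ($x = 331947 - -14800 = 331947 + 14800 = 346747$)
$\frac{x}{Z{\left(996 \right)}} = \frac{346747}{2 \cdot 996^{2}} = \frac{346747}{2 \cdot 992016} = \frac{346747}{1984032}$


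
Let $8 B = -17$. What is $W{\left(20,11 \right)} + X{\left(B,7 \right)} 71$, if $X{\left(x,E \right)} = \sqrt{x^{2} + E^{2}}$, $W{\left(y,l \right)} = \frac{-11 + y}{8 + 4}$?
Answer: $\frac{3}{4} + \frac{355 \sqrt{137}}{8} \approx 520.15$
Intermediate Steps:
$B = - \frac{17}{8}$ ($B = \frac{1}{8} \left(-17\right) = - \frac{17}{8} \approx -2.125$)
$W{\left(y,l \right)} = - \frac{11}{12} + \frac{y}{12}$ ($W{\left(y,l \right)} = \frac{-11 + y}{12} = \left(-11 + y\right) \frac{1}{12} = - \frac{11}{12} + \frac{y}{12}$)
$X{\left(x,E \right)} = \sqrt{E^{2} + x^{2}}$
$W{\left(20,11 \right)} + X{\left(B,7 \right)} 71 = \left(- \frac{11}{12} + \frac{1}{12} \cdot 20\right) + \sqrt{7^{2} + \left(- \frac{17}{8}\right)^{2}} \cdot 71 = \left(- \frac{11}{12} + \frac{5}{3}\right) + \sqrt{49 + \frac{289}{64}} \cdot 71 = \frac{3}{4} + \sqrt{\frac{3425}{64}} \cdot 71 = \frac{3}{4} + \frac{5 \sqrt{137}}{8} \cdot 71 = \frac{3}{4} + \frac{355 \sqrt{137}}{8}$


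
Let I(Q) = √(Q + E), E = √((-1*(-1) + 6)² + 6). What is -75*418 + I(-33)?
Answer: -31350 + I*√(33 - √55) ≈ -31350.0 + 5.058*I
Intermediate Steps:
E = √55 (E = √((1 + 6)² + 6) = √(7² + 6) = √(49 + 6) = √55 ≈ 7.4162)
I(Q) = √(Q + √55)
-75*418 + I(-33) = -75*418 + √(-33 + √55) = -31350 + √(-33 + √55)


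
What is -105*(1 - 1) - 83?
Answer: -83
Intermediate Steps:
-105*(1 - 1) - 83 = -105*0 - 83 = -21*0 - 83 = 0 - 83 = -83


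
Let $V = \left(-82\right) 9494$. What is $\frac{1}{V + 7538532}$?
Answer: $\frac{1}{6760024} \approx 1.4793 \cdot 10^{-7}$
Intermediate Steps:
$V = -778508$
$\frac{1}{V + 7538532} = \frac{1}{-778508 + 7538532} = \frac{1}{6760024}$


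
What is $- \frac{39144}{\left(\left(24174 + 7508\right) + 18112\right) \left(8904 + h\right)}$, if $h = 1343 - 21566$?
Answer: $\frac{932}{13419483} \approx 6.9451 \cdot 10^{-5}$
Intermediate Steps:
$h = -20223$ ($h = 1343 - 21566 = -20223$)
$- \frac{39144}{\left(\left(24174 + 7508\right) + 18112\right) \left(8904 + h\right)} = - \frac{39144}{\left(\left(24174 + 7508\right) + 18112\right) \left(8904 - 20223\right)} = - \frac{39144}{\left(31682 + 18112\right) \left(-11319\right)} = - \frac{39144}{49794 \left(-11319\right)} = - \frac{39144}{-563618286} = \left(-39144\right) \left(- \frac{1}{563618286}\right) = \frac{932}{13419483}$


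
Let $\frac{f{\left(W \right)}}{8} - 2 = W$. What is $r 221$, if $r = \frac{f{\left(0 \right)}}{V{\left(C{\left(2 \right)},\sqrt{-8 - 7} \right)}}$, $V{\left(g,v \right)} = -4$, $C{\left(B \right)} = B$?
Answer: $-884$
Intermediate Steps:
$f{\left(W \right)} = 16 + 8 W$
$r = -4$ ($r = \frac{16 + 8 \cdot 0}{-4} = \left(16 + 0\right) \left(- \frac{1}{4}\right) = 16 \left(- \frac{1}{4}\right) = -4$)
$r 221 = \left(-4\right) 221 = -884$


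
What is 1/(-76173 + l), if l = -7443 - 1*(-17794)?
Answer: -1/65822 ≈ -1.5192e-5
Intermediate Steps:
l = 10351 (l = -7443 + 17794 = 10351)
1/(-76173 + l) = 1/(-76173 + 10351) = 1/(-65822) = -1/65822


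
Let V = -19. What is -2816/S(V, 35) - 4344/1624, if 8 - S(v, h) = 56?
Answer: 34099/609 ≈ 55.992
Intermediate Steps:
S(v, h) = -48 (S(v, h) = 8 - 1*56 = 8 - 56 = -48)
-2816/S(V, 35) - 4344/1624 = -2816/(-48) - 4344/1624 = -2816*(-1/48) - 4344*1/1624 = 176/3 - 543/203 = 34099/609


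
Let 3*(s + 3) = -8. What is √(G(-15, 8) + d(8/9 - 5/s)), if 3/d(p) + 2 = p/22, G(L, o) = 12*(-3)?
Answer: 3*I*√174227326/6461 ≈ 6.1289*I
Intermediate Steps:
s = -17/3 (s = -3 + (⅓)*(-8) = -3 - 8/3 = -17/3 ≈ -5.6667)
G(L, o) = -36
d(p) = 3/(-2 + p/22)
√(G(-15, 8) + d(8/9 - 5/s)) = √(-36 + 66/(-44 + (8/9 - 5/(-17/3)))) = √(-36 + 66/(-44 + (8*(⅑) - 5*(-3/17)))) = √(-36 + 66/(-44 + (8/9 + 15/17))) = √(-36 + 66/(-44 + 271/153)) = √(-36 + 66/(-6461/153)) = √(-36 + 66*(-153/6461)) = √(-36 - 10098/6461) = √(-242694/6461) = 3*I*√174227326/6461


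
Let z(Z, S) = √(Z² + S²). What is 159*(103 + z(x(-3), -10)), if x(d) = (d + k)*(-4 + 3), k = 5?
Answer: 16377 + 318*√26 ≈ 17999.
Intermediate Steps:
x(d) = -5 - d (x(d) = (d + 5)*(-4 + 3) = (5 + d)*(-1) = -5 - d)
z(Z, S) = √(S² + Z²)
159*(103 + z(x(-3), -10)) = 159*(103 + √((-10)² + (-5 - 1*(-3))²)) = 159*(103 + √(100 + (-5 + 3)²)) = 159*(103 + √(100 + (-2)²)) = 159*(103 + √(100 + 4)) = 159*(103 + √104) = 159*(103 + 2*√26) = 16377 + 318*√26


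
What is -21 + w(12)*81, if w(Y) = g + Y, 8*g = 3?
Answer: 7851/8 ≈ 981.38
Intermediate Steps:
g = 3/8 (g = (⅛)*3 = 3/8 ≈ 0.37500)
w(Y) = 3/8 + Y
-21 + w(12)*81 = -21 + (3/8 + 12)*81 = -21 + (99/8)*81 = -21 + 8019/8 = 7851/8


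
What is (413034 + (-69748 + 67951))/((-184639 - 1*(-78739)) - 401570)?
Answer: -411237/507470 ≈ -0.81037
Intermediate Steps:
(413034 + (-69748 + 67951))/((-184639 - 1*(-78739)) - 401570) = (413034 - 1797)/((-184639 + 78739) - 401570) = 411237/(-105900 - 401570) = 411237/(-507470) = 411237*(-1/507470) = -411237/507470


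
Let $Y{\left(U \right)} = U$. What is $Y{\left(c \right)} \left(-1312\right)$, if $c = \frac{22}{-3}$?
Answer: $\frac{28864}{3} \approx 9621.3$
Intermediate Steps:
$c = - \frac{22}{3}$ ($c = 22 \left(- \frac{1}{3}\right) = - \frac{22}{3} \approx -7.3333$)
$Y{\left(c \right)} \left(-1312\right) = \left(- \frac{22}{3}\right) \left(-1312\right) = \frac{28864}{3}$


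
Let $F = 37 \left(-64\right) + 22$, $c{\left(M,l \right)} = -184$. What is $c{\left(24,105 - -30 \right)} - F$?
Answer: $2162$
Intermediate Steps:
$F = -2346$ ($F = -2368 + 22 = -2346$)
$c{\left(24,105 - -30 \right)} - F = -184 - -2346 = -184 + 2346 = 2162$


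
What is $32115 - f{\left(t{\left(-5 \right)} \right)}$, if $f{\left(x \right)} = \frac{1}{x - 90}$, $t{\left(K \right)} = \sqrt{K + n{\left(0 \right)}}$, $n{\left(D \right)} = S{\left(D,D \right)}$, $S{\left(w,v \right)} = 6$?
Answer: $\frac{2858236}{89} \approx 32115.0$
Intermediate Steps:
$n{\left(D \right)} = 6$
$t{\left(K \right)} = \sqrt{6 + K}$ ($t{\left(K \right)} = \sqrt{K + 6} = \sqrt{6 + K}$)
$f{\left(x \right)} = \frac{1}{-90 + x}$
$32115 - f{\left(t{\left(-5 \right)} \right)} = 32115 - \frac{1}{-90 + \sqrt{6 - 5}} = 32115 - \frac{1}{-90 + \sqrt{1}} = 32115 - \frac{1}{-90 + 1} = 32115 - \frac{1}{-89} = 32115 - - \frac{1}{89} = 32115 + \frac{1}{89} = \frac{2858236}{89}$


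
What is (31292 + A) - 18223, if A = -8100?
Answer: 4969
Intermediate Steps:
(31292 + A) - 18223 = (31292 - 8100) - 18223 = 23192 - 18223 = 4969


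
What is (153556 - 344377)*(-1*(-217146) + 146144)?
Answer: -69323361090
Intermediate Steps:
(153556 - 344377)*(-1*(-217146) + 146144) = -190821*(217146 + 146144) = -190821*363290 = -69323361090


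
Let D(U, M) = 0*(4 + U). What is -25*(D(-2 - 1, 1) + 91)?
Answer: -2275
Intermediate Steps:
D(U, M) = 0
-25*(D(-2 - 1, 1) + 91) = -25*(0 + 91) = -25*91 = -2275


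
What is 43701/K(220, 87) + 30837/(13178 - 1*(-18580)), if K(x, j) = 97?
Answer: 463615849/1026842 ≈ 451.50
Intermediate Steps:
43701/K(220, 87) + 30837/(13178 - 1*(-18580)) = 43701/97 + 30837/(13178 - 1*(-18580)) = 43701*(1/97) + 30837/(13178 + 18580) = 43701/97 + 30837/31758 = 43701/97 + 30837*(1/31758) = 43701/97 + 10279/10586 = 463615849/1026842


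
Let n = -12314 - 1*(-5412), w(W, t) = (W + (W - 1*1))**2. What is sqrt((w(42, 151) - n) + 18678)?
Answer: sqrt(32469) ≈ 180.19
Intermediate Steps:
w(W, t) = (-1 + 2*W)**2 (w(W, t) = (W + (W - 1))**2 = (W + (-1 + W))**2 = (-1 + 2*W)**2)
n = -6902 (n = -12314 + 5412 = -6902)
sqrt((w(42, 151) - n) + 18678) = sqrt(((-1 + 2*42)**2 - 1*(-6902)) + 18678) = sqrt(((-1 + 84)**2 + 6902) + 18678) = sqrt((83**2 + 6902) + 18678) = sqrt((6889 + 6902) + 18678) = sqrt(13791 + 18678) = sqrt(32469)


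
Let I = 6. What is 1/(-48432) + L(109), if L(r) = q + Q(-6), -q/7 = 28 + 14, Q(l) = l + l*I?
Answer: -16273153/48432 ≈ -336.00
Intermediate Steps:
Q(l) = 7*l (Q(l) = l + l*6 = l + 6*l = 7*l)
q = -294 (q = -7*(28 + 14) = -7*42 = -294)
L(r) = -336 (L(r) = -294 + 7*(-6) = -294 - 42 = -336)
1/(-48432) + L(109) = 1/(-48432) - 336 = -1/48432 - 336 = -16273153/48432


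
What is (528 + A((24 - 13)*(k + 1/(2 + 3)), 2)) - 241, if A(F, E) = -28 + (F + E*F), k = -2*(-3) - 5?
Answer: 1493/5 ≈ 298.60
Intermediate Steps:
k = 1 (k = 6 - 5 = 1)
A(F, E) = -28 + F + E*F
(528 + A((24 - 13)*(k + 1/(2 + 3)), 2)) - 241 = (528 + (-28 + (24 - 13)*(1 + 1/(2 + 3)) + 2*((24 - 13)*(1 + 1/(2 + 3))))) - 241 = (528 + (-28 + 11*(1 + 1/5) + 2*(11*(1 + 1/5)))) - 241 = (528 + (-28 + 11*(1 + ⅕) + 2*(11*(1 + ⅕)))) - 241 = (528 + (-28 + 11*(6/5) + 2*(11*(6/5)))) - 241 = (528 + (-28 + 66/5 + 2*(66/5))) - 241 = (528 + (-28 + 66/5 + 132/5)) - 241 = (528 + 58/5) - 241 = 2698/5 - 241 = 1493/5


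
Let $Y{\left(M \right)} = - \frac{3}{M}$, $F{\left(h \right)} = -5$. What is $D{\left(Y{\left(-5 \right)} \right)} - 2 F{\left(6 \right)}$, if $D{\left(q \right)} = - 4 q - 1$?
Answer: $\frac{33}{5} \approx 6.6$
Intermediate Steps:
$D{\left(q \right)} = -1 - 4 q$
$D{\left(Y{\left(-5 \right)} \right)} - 2 F{\left(6 \right)} = \left(-1 - 4 \left(- \frac{3}{-5}\right)\right) - -10 = \left(-1 - 4 \left(\left(-3\right) \left(- \frac{1}{5}\right)\right)\right) + 10 = \left(-1 - \frac{12}{5}\right) + 10 = - \frac{17}{5} + 10 = \frac{33}{5}$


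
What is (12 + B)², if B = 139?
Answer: 22801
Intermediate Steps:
(12 + B)² = (12 + 139)² = 151² = 22801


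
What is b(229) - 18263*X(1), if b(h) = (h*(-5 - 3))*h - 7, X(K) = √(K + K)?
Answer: -419535 - 18263*√2 ≈ -4.4536e+5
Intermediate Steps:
X(K) = √2*√K (X(K) = √(2*K) = √2*√K)
b(h) = -7 - 8*h² (b(h) = (h*(-8))*h - 7 = (-8*h)*h - 7 = -8*h² - 7 = -7 - 8*h²)
b(229) - 18263*X(1) = (-7 - 8*229²) - 18263*√2*√1 = (-7 - 8*52441) - 18263*√2*1 = (-7 - 419528) - 18263*√2 = -419535 - 18263*√2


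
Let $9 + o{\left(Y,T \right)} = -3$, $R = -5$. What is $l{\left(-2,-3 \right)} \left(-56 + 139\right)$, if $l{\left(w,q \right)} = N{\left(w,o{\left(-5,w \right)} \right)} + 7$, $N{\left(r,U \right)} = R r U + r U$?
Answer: $-7387$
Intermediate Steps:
$o{\left(Y,T \right)} = -12$ ($o{\left(Y,T \right)} = -9 - 3 = -12$)
$N{\left(r,U \right)} = - 4 U r$ ($N{\left(r,U \right)} = - 5 r U + r U = - 5 U r + U r = - 4 U r$)
$l{\left(w,q \right)} = 7 + 48 w$ ($l{\left(w,q \right)} = \left(-4\right) \left(-12\right) w + 7 = 48 w + 7 = 7 + 48 w$)
$l{\left(-2,-3 \right)} \left(-56 + 139\right) = \left(7 + 48 \left(-2\right)\right) \left(-56 + 139\right) = \left(7 - 96\right) 83 = \left(-89\right) 83 = -7387$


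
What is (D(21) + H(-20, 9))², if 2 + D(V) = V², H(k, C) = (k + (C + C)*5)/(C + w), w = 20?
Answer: 163865601/841 ≈ 1.9485e+5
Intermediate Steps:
H(k, C) = (k + 10*C)/(20 + C) (H(k, C) = (k + (C + C)*5)/(C + 20) = (k + (2*C)*5)/(20 + C) = (k + 10*C)/(20 + C))
D(V) = -2 + V²
(D(21) + H(-20, 9))² = ((-2 + 21²) + (-20 + 10*9)/(20 + 9))² = ((-2 + 441) + (-20 + 90)/29)² = (439 + (1/29)*70)² = (439 + 70/29)² = (12801/29)² = 163865601/841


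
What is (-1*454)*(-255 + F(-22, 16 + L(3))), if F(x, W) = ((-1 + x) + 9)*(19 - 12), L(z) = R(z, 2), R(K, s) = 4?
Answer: 160262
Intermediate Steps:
L(z) = 4
F(x, W) = 56 + 7*x (F(x, W) = (8 + x)*7 = 56 + 7*x)
(-1*454)*(-255 + F(-22, 16 + L(3))) = (-1*454)*(-255 + (56 + 7*(-22))) = -454*(-255 + (56 - 154)) = -454*(-255 - 98) = -454*(-353) = 160262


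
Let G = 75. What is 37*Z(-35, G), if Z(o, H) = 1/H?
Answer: 37/75 ≈ 0.49333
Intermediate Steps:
37*Z(-35, G) = 37/75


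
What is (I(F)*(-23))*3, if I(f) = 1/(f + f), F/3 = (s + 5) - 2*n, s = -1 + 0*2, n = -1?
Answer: -23/12 ≈ -1.9167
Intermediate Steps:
s = -1 (s = -1 + 0 = -1)
F = 18 (F = 3*((-1 + 5) - 2*(-1)) = 3*(4 + 2) = 3*6 = 18)
I(f) = 1/(2*f)
(I(F)*(-23))*3 = (((½)/18)*(-23))*3 = (((½)*(1/18))*(-23))*3 = ((1/36)*(-23))*3 = -23/36*3 = -23/12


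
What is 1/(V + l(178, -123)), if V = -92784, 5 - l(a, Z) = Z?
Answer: -1/92656 ≈ -1.0793e-5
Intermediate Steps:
l(a, Z) = 5 - Z
1/(V + l(178, -123)) = 1/(-92784 + (5 - 1*(-123))) = 1/(-92784 + (5 + 123)) = 1/(-92784 + 128) = 1/(-92656) = -1/92656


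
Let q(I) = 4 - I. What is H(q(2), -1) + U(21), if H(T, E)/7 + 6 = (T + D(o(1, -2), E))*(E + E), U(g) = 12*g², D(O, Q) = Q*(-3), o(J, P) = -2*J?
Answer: 5180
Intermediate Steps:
D(O, Q) = -3*Q
H(T, E) = -42 + 14*E*(T - 3*E) (H(T, E) = -42 + 7*((T - 3*E)*(E + E)) = -42 + 7*((T - 3*E)*(2*E)) = -42 + 7*(2*E*(T - 3*E)) = -42 + 14*E*(T - 3*E))
H(q(2), -1) + U(21) = (-42 - 42*(-1)² + 14*(-1)*(4 - 1*2)) + 12*21² = (-42 - 42*1 + 14*(-1)*(4 - 2)) + 12*441 = (-42 - 42 + 14*(-1)*2) + 5292 = (-42 - 42 - 28) + 5292 = -112 + 5292 = 5180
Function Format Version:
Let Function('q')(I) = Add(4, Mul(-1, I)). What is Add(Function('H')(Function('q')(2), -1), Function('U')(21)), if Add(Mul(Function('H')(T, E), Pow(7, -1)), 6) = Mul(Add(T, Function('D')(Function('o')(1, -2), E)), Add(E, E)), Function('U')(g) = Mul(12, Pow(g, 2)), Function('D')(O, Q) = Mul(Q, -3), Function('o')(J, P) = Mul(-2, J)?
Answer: 5180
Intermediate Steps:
Function('D')(O, Q) = Mul(-3, Q)
Function('H')(T, E) = Add(-42, Mul(14, E, Add(T, Mul(-3, E)))) (Function('H')(T, E) = Add(-42, Mul(7, Mul(Add(T, Mul(-3, E)), Add(E, E)))) = Add(-42, Mul(7, Mul(Add(T, Mul(-3, E)), Mul(2, E)))) = Add(-42, Mul(7, Mul(2, E, Add(T, Mul(-3, E))))) = Add(-42, Mul(14, E, Add(T, Mul(-3, E)))))
Add(Function('H')(Function('q')(2), -1), Function('U')(21)) = Add(Add(-42, Mul(-42, Pow(-1, 2)), Mul(14, -1, Add(4, Mul(-1, 2)))), Mul(12, Pow(21, 2))) = Add(Add(-42, Mul(-42, 1), Mul(14, -1, Add(4, -2))), Mul(12, 441)) = Add(Add(-42, -42, Mul(14, -1, 2)), 5292) = Add(Add(-42, -42, -28), 5292) = Add(-112, 5292) = 5180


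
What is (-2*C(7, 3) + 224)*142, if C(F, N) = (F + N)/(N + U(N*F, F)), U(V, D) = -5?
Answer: 33228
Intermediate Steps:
C(F, N) = (F + N)/(-5 + N) (C(F, N) = (F + N)/(N - 5) = (F + N)/(-5 + N))
(-2*C(7, 3) + 224)*142 = (-2*(7 + 3)/(-5 + 3) + 224)*142 = (-2*10/(-2) + 224)*142 = (-(-1)*10 + 224)*142 = (-2*(-5) + 224)*142 = (10 + 224)*142 = 234*142 = 33228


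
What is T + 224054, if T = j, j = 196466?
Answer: 420520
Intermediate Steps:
T = 196466
T + 224054 = 196466 + 224054 = 420520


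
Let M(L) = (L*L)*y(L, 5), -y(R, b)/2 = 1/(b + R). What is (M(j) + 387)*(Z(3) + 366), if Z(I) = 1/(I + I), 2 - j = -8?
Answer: 2462837/18 ≈ 1.3682e+5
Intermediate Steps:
j = 10 (j = 2 - 1*(-8) = 2 + 8 = 10)
y(R, b) = -2/(R + b) (y(R, b) = -2/(b + R) = -2/(R + b))
M(L) = -2*L**2/(5 + L) (M(L) = (L*L)*(-2/(L + 5)) = L**2*(-2/(5 + L)) = -2*L**2/(5 + L))
Z(I) = 1/(2*I)
(M(j) + 387)*(Z(3) + 366) = (-2*10**2/(5 + 10) + 387)*((1/2)/3 + 366) = (-2*100/15 + 387)*((1/2)*(1/3) + 366) = (-2*100*1/15 + 387)*(1/6 + 366) = (-40/3 + 387)*(2197/6) = (1121/3)*(2197/6) = 2462837/18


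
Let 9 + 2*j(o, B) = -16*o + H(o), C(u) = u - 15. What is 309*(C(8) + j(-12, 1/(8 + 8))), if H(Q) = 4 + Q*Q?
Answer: 97953/2 ≈ 48977.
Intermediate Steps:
C(u) = -15 + u
H(Q) = 4 + Q²
j(o, B) = -5/2 + o²/2 - 8*o (j(o, B) = -9/2 + (-16*o + (4 + o²))/2 = -9/2 + (4 + o² - 16*o)/2 = -9/2 + (2 + o²/2 - 8*o) = -5/2 + o²/2 - 8*o)
309*(C(8) + j(-12, 1/(8 + 8))) = 309*((-15 + 8) + (-5/2 + (½)*(-12)² - 8*(-12))) = 309*(-7 + (-5/2 + (½)*144 + 96)) = 309*(-7 + (-5/2 + 72 + 96)) = 309*(-7 + 331/2) = 309*(317/2) = 97953/2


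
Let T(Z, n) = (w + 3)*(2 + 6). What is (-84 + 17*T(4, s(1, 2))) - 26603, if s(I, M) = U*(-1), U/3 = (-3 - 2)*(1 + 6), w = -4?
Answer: -26823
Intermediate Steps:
U = -105 (U = 3*((-3 - 2)*(1 + 6)) = 3*(-5*7) = 3*(-35) = -105)
s(I, M) = 105 (s(I, M) = -105*(-1) = 105)
T(Z, n) = -8 (T(Z, n) = (-4 + 3)*(2 + 6) = -1*8 = -8)
(-84 + 17*T(4, s(1, 2))) - 26603 = (-84 + 17*(-8)) - 26603 = (-84 - 136) - 26603 = -220 - 26603 = -26823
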